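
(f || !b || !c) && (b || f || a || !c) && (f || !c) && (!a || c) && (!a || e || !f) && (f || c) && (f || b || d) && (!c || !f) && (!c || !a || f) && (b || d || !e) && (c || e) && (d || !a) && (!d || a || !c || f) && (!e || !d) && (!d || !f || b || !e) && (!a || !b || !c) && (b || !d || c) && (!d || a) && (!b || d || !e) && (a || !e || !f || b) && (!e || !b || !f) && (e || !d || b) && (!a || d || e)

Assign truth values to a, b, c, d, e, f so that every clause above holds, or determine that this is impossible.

UNSATISFIABLE

Suppose f = true.
From the singleton clause (!c), c = false.
From the singleton clause (!a), a = false.
From the singleton clause (e), e = true.
From the singleton clause (!d), d = false.
From the singleton clause (b), b = true.
But (!b) is also a unit clause — contradiction.
So f must be the other value — set f = false.
From the singleton clause (!c), c = false.
But (c) is also a unit clause — contradiction.
Either choice for f ends in contradiction.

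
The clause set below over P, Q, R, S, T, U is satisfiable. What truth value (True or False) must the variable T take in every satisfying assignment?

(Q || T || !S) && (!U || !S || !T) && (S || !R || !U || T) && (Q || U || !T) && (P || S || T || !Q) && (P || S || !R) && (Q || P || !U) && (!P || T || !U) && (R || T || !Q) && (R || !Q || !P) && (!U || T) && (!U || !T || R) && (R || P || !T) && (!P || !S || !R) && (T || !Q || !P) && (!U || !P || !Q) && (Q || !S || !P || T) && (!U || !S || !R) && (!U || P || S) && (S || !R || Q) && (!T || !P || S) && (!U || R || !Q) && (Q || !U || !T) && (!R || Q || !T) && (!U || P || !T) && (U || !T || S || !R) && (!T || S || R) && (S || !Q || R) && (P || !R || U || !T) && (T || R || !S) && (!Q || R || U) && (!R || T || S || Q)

Suppose T = true.
Branch on U: set U = false.
From the singleton clause (Q), Q = true.
From the singleton clause (R), R = true.
From the singleton clause (S), S = true.
From the singleton clause (!P), P = false.
But (P) is also a unit clause — contradiction.
So U must be the other value — set U = true.
From the singleton clause (!S), S = false.
From the singleton clause (R), R = true.
From the singleton clause (P), P = true.
But (!P) is also a unit clause — contradiction.
Neither U = true nor U = false works.
So every satisfying assignment has T = False.

False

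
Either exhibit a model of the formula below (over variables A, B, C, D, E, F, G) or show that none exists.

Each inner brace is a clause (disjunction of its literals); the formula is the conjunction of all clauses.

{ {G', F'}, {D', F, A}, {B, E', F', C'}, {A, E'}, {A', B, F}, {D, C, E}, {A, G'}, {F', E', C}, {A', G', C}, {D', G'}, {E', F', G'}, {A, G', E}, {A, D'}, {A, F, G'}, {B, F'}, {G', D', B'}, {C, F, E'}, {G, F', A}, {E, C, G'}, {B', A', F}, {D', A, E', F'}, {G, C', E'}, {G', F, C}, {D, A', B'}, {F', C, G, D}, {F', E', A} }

Case G = 0:
Case A = 0:
Unit clause (E') forces E = 0.
Unit clause (D') forces D = 0.
Unit clause (C) forces C = 1.
Unit clause (F') forces F = 0.
Every clause is now satisfied; B is unconstrained.

A: 0,  B: 1,  C: 1,  D: 0,  E: 0,  F: 0,  G: 0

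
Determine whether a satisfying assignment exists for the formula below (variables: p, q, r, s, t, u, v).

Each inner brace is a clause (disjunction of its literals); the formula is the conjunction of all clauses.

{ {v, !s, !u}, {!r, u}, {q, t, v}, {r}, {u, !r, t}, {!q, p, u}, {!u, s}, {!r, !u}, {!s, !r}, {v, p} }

The clause (r) is unit, so r = true.
The clause (u) is unit, so u = true.
That conflicts with the unit clause (!u).
No assignment satisfies every clause.

Unsatisfiable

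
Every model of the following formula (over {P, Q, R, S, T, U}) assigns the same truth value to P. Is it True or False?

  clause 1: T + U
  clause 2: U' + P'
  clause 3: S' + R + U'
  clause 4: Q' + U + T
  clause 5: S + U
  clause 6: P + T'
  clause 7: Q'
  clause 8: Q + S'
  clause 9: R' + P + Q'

Suppose P = 1.
Unit clause (U') forces U = 0.
Unit clause (T) forces T = 1.
Unit clause (S) forces S = 1.
Unit clause (Q') forces Q = 0.
That conflicts with the unit clause (Q).
So every satisfying assignment has P = False.

False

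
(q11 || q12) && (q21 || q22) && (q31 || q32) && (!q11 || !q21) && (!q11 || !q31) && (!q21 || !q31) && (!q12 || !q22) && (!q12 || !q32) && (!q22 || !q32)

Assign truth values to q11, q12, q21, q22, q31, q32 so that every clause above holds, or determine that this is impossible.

Branch on q11: set q11 = true.
The clause (!q21) is unit, so q21 = false.
The clause (q22) is unit, so q22 = true.
The clause (!q31) is unit, so q31 = false.
The clause (q32) is unit, so q32 = true.
But (!q32) is also a unit clause — contradiction.
That branch fails; take q11 = false instead.
The clause (q12) is unit, so q12 = true.
The clause (!q22) is unit, so q22 = false.
The clause (q21) is unit, so q21 = true.
The clause (!q31) is unit, so q31 = false.
The clause (q32) is unit, so q32 = true.
But (!q32) is also a unit clause — contradiction.
Both values of q11 lead to a conflict.

UNSATISFIABLE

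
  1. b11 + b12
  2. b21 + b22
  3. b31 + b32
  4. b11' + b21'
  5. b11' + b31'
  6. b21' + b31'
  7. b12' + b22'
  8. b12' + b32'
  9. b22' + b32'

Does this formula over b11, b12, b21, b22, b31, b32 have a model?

No, unsatisfiable

Branch on b11: set b11 = 1.
(b21') alone gives b21 = 0.
(b22) alone gives b22 = 1.
(b31') alone gives b31 = 0.
(b32) alone gives b32 = 1.
Now (b32') is unsatisfied and unit — conflict.
That branch fails; take b11 = 0 instead.
(b12) alone gives b12 = 1.
(b22') alone gives b22 = 0.
(b21) alone gives b21 = 1.
(b31') alone gives b31 = 0.
(b32) alone gives b32 = 1.
Now (b32') is unsatisfied and unit — conflict.
Either choice for b11 ends in contradiction.
No assignment satisfies every clause.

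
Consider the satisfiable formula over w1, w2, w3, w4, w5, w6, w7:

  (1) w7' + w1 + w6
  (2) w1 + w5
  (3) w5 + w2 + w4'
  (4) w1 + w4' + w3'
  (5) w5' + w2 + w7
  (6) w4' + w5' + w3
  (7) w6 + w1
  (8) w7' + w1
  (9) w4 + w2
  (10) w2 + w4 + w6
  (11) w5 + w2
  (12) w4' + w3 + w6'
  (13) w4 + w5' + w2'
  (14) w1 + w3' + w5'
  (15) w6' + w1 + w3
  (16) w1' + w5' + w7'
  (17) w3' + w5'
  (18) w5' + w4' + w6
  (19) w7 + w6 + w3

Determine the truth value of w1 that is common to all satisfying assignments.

Suppose w1 = 0.
Unit clause (w5) forces w5 = 1.
Unit clause (w6) forces w6 = 1.
Unit clause (w7') forces w7 = 0.
Unit clause (w2) forces w2 = 1.
Unit clause (w4) forces w4 = 1.
Unit clause (w3') forces w3 = 0.
Now (w3) is unsatisfied and unit — conflict.
So every satisfying assignment has w1 = True.

True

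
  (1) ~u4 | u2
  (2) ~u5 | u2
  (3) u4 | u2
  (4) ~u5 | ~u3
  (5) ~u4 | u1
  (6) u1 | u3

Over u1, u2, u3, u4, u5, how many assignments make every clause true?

7

There are 2^5 = 32 truth assignments over (u1, u2, u3, u4, u5).
Split on u3. With u3 = 1, the clauses containing u3 are satisfied and ~u3 drops from the rest; 3 of the 2^4 = 16 assignments to the other variables satisfy what remains.
With u3 = 0, by the same count on the reduced clause set, 4 assignments work.
Total: 3 + 4 = 7.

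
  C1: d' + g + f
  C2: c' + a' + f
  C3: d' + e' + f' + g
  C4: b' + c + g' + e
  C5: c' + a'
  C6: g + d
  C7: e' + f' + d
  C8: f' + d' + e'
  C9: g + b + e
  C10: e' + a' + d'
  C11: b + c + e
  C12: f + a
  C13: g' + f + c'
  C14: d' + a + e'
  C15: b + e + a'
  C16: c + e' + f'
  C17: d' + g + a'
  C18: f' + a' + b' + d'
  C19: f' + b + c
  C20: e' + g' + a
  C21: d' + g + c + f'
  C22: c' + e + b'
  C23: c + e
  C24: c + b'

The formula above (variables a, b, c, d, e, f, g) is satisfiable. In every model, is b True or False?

Suppose b = 1.
From the singleton clause (c), c = 1.
From the singleton clause (a'), a = 0.
From the singleton clause (f), f = 1.
From the singleton clause (e), e = 1.
From the singleton clause (d), d = 1.
But (d') is also a unit clause — contradiction.
So every satisfying assignment has b = False.

False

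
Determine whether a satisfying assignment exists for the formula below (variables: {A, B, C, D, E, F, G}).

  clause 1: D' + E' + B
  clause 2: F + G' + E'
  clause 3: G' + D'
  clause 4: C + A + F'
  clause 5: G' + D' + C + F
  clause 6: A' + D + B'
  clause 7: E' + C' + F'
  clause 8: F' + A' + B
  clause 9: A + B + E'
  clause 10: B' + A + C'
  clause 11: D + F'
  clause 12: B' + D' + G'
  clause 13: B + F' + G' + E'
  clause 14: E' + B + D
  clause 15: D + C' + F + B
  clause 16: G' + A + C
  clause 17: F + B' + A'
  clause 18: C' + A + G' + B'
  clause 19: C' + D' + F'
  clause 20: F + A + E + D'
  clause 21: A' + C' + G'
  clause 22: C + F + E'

Yes

Try G = 0.
Try D = 1.
Try E = 0.
Try C = 1.
The clause (F') is unit, so F = 0.
The clause (A) is unit, so A = 1.
The clause (B') is unit, so B = 0.
All clauses are satisfied.
A satisfying assignment: A=1, B=0, C=1, D=1, E=0, F=0, G=0.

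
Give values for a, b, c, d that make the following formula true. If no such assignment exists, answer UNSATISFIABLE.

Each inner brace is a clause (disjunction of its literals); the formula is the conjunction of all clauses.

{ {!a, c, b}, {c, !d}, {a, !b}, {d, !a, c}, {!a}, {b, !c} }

From the singleton clause (!a), a = false.
From the singleton clause (!b), b = false.
From the singleton clause (!c), c = false.
From the singleton clause (!d), d = false.
This assignment satisfies each clause.

a ↦ false,  b ↦ false,  c ↦ false,  d ↦ false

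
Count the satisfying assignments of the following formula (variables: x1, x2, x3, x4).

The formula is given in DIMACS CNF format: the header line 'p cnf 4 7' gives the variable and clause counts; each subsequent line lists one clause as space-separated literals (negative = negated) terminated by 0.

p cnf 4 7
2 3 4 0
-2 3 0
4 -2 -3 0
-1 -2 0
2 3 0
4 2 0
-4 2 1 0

There are 2^4 = 16 truth assignments over (x1, x2, x3, x4).
Check each against the 7 clauses (columns in the order x1, x2, x3, x4):
  F F F F  ✗ fails (x2 ∨ x3 ∨ x4)
  F F F T  ✗ fails (x2 ∨ x3)
  F F T F  ✗ fails (x4 ∨ x2)
  F F T T  ✗ fails (¬x4 ∨ x2 ∨ x1)
  F T F F  ✗ fails (¬x2 ∨ x3)
  F T F T  ✗ fails (¬x2 ∨ x3)
  F T T F  ✗ fails (x4 ∨ ¬x2 ∨ ¬x3)
  F T T T  ✓ satisfies all
  T F F F  ✗ fails (x2 ∨ x3 ∨ x4)
  T F F T  ✗ fails (x2 ∨ x3)
  T F T F  ✗ fails (x4 ∨ x2)
  T F T T  ✓ satisfies all
  T T F F  ✗ fails (¬x2 ∨ x3)
  T T F T  ✗ fails (¬x2 ∨ x3)
  T T T F  ✗ fails (x4 ∨ ¬x2 ∨ ¬x3)
  T T T T  ✗ fails (¬x1 ∨ ¬x2)
2 of the 16 rows are models.

2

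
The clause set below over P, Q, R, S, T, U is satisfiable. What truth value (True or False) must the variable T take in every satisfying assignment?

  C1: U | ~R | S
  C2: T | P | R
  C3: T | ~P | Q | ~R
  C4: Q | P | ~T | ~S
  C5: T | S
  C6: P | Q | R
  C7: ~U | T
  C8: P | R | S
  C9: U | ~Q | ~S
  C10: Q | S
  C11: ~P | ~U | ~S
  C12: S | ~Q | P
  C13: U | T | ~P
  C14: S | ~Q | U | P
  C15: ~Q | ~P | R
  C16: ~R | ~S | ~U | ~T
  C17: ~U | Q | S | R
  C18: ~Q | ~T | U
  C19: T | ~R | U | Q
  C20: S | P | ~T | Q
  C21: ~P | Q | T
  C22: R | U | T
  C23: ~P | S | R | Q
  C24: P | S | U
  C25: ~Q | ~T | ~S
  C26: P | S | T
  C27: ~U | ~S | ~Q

Suppose T = 0.
(S) alone gives S = 1.
(~U) alone gives U = 0.
(~Q) alone gives Q = 0.
(~P) alone gives P = 0.
(R) alone gives R = 1.
That conflicts with the unit clause (~R).
So every satisfying assignment has T = True.

True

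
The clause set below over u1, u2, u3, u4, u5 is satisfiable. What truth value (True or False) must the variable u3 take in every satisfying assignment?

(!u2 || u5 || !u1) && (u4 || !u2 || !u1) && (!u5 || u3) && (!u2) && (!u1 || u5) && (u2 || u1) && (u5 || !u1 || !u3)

True

Suppose u3 = false.
From the singleton clause (!u5), u5 = false.
From the singleton clause (!u2), u2 = false.
From the singleton clause (!u1), u1 = false.
But (u1) is also a unit clause — contradiction.
So every satisfying assignment has u3 = True.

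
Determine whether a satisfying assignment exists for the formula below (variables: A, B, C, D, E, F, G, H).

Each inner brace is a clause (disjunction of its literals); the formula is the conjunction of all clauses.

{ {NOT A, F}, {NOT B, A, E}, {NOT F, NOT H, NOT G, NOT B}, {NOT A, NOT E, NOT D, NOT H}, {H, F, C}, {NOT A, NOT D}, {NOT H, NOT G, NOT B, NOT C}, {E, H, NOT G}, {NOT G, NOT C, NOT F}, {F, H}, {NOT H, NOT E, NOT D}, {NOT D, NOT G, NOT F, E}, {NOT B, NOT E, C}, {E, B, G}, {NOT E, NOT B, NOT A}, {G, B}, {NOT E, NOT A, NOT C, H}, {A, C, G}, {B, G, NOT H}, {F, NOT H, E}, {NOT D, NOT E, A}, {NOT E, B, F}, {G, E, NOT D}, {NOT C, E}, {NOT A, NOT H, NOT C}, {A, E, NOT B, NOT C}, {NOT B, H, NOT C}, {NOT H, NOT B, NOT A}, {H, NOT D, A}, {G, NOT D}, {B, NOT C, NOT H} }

Yes, satisfiable

Case A = false:
Case B = false:
The clause (G) is unit, so G = true.
Case E = true:
The clause (NOT D) is unit, so D = false.
The clause (F) is unit, so F = true.
The clause (NOT C) is unit, so C = false.
All clauses hold; H can take either value.
A satisfying assignment: A ↦ false; B ↦ false; C ↦ false; D ↦ false; E ↦ true; F ↦ true; G ↦ true; H ↦ true.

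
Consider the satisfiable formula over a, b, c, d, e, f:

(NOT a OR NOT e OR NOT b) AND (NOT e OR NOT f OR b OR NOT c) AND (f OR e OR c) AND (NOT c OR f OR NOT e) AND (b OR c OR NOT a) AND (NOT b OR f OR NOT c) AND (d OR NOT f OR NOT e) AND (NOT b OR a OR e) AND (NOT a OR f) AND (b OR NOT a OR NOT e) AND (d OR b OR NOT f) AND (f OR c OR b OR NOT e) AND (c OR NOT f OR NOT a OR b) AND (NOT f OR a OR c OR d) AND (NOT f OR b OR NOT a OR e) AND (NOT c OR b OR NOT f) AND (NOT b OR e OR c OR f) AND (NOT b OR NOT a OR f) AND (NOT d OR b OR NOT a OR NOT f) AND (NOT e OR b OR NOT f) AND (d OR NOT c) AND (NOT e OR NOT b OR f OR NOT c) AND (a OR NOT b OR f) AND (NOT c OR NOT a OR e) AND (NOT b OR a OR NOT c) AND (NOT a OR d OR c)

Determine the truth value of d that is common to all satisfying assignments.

Suppose d = false.
The clause (NOT c) is unit, so c = false.
The clause (NOT a) is unit, so a = false.
The clause (NOT f) is unit, so f = false.
The clause (e) is unit, so e = true.
The clause (b) is unit, so b = true.
That conflicts with the unit clause (NOT b).
So every satisfying assignment has d = True.

True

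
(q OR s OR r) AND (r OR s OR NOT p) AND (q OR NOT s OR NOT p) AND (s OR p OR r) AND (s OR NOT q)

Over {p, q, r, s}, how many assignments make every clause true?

There are 2^4 = 16 truth assignments over (p, q, r, s).
Check each against the 5 clauses (columns in the order p, q, r, s):
  F F F F  ✗ fails (q OR s OR r)
  F F F T  ✓ satisfies all
  F F T F  ✓ satisfies all
  F F T T  ✓ satisfies all
  F T F F  ✗ fails (s OR p OR r)
  F T F T  ✓ satisfies all
  F T T F  ✗ fails (s OR NOT q)
  F T T T  ✓ satisfies all
  T F F F  ✗ fails (q OR s OR r)
  T F F T  ✗ fails (q OR NOT s OR NOT p)
  T F T F  ✓ satisfies all
  T F T T  ✗ fails (q OR NOT s OR NOT p)
  T T F F  ✗ fails (r OR s OR NOT p)
  T T F T  ✓ satisfies all
  T T T F  ✗ fails (s OR NOT q)
  T T T T  ✓ satisfies all
8 of the 16 rows are models.

8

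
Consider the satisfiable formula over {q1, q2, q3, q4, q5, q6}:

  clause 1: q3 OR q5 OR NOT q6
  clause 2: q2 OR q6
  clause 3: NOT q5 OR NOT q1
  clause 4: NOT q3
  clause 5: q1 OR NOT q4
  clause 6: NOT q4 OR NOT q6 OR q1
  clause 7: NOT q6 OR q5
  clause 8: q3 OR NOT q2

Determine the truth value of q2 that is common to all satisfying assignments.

Suppose q2 = true.
From the singleton clause (NOT q3), q3 = false.
But (q3) is also a unit clause — contradiction.
So every satisfying assignment has q2 = False.

False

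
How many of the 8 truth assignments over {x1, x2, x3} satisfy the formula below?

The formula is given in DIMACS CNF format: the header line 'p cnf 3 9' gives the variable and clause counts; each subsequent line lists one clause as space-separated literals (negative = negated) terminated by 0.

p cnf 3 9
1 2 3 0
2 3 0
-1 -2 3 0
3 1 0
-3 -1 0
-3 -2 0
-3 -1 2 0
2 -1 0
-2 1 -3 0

There are 2^3 = 8 truth assignments over (x1, x2, x3).
Check each against the 9 clauses (columns in the order x1, x2, x3):
  F F F  ✗ fails (x1 ∨ x2 ∨ x3)
  F F T  ✓ satisfies all
  F T F  ✗ fails (x3 ∨ x1)
  F T T  ✗ fails (¬x3 ∨ ¬x2)
  T F F  ✗ fails (x2 ∨ x3)
  T F T  ✗ fails (¬x3 ∨ ¬x1)
  T T F  ✗ fails (¬x1 ∨ ¬x2 ∨ x3)
  T T T  ✗ fails (¬x3 ∨ ¬x1)
1 of the 8 rows is a model.

1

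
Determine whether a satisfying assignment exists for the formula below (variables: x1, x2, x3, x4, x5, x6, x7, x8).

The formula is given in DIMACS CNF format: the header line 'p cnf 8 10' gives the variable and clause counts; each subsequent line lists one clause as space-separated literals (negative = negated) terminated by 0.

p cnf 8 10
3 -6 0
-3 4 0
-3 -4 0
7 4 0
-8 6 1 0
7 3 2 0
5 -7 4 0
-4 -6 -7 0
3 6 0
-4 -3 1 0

Unsatisfiable

Suppose x3 = True.
(x4) alone gives x4 = True.
Now (¬x4) is unsatisfied and unit — conflict.
That branch fails; take x3 = False instead.
(¬x6) alone gives x6 = False.
Now (x6) is unsatisfied and unit — conflict.
Neither x3 = True nor x3 = False works.
No assignment satisfies every clause.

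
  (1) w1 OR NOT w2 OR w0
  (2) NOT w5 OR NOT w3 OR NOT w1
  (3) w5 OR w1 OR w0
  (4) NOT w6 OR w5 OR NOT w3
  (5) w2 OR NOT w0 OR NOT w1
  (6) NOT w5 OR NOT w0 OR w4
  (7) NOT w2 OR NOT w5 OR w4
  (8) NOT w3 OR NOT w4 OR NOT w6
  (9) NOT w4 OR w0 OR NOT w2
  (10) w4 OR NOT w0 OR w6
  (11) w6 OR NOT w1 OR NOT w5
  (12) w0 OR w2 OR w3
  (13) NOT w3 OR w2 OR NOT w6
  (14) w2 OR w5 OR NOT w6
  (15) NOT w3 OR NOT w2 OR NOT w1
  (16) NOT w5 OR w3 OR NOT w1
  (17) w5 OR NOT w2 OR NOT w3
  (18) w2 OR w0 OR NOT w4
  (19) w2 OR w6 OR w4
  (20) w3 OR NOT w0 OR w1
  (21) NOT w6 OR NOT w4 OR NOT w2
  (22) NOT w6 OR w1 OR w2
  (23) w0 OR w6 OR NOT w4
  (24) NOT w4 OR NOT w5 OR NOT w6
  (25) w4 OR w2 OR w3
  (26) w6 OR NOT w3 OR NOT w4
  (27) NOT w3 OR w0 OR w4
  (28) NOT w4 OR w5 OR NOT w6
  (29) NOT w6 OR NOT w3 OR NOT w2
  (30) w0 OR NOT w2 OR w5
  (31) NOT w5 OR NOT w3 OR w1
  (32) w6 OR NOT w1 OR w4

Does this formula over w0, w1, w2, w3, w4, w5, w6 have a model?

Branch on w1: set w1 = true.
Branch on w5: set w5 = false.
Branch on w6: set w6 = false.
The clause (w4) is unit, so w4 = true.
The clause (w0) is unit, so w0 = true.
The clause (w2) is unit, so w2 = true.
The clause (NOT w3) is unit, so w3 = false.
All clauses are satisfied.
A satisfying assignment: w0=true, w1=true, w2=true, w3=false, w4=true, w5=false, w6=false.

Yes, satisfiable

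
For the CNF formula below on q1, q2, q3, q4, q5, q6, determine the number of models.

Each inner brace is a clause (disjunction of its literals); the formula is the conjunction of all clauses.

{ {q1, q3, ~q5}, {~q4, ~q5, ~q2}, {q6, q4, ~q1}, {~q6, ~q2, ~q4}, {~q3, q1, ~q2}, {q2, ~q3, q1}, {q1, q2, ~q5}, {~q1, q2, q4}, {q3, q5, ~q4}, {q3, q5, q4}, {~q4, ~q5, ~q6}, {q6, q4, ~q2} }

8

There are 2^6 = 64 truth assignments over (q1, q2, q3, q4, q5, q6).
Split on q4. With q4 = 1, the clauses containing q4 are satisfied and ~q4 drops from the rest; 5 of the 2^5 = 32 assignments to the other variables satisfy what remains.
With q4 = 0, by the same count on the reduced clause set, 3 assignments work.
(One model: q1=T, q2=F, q3=F, q4=T, q5=T, q6=F.)
Total: 5 + 3 = 8.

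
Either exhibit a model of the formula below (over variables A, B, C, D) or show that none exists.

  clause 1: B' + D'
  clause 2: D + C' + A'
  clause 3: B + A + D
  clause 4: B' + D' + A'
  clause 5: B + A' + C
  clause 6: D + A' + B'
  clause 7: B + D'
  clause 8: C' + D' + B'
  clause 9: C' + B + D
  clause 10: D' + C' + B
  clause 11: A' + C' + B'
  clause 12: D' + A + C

A ↦ 0,  B ↦ 1,  C ↦ 1,  D ↦ 0

Case B = 1:
(D') alone gives D = 0.
(A') alone gives A = 0.
All clauses hold; C can take either value.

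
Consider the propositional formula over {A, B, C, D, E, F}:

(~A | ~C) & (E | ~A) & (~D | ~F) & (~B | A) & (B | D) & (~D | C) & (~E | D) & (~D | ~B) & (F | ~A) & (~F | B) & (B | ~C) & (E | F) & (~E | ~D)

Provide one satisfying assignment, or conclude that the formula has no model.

UNSATISFIABLE

Suppose A = 0.
(~B) alone gives B = 0.
(D) alone gives D = 1.
(~F) alone gives F = 0.
(C) alone gives C = 1.
That conflicts with the unit clause (~C).
So A must be the other value — set A = 1.
(~C) alone gives C = 0.
(E) alone gives E = 1.
(~D) alone gives D = 0.
That conflicts with the unit clause (D).
Either choice for A ends in contradiction.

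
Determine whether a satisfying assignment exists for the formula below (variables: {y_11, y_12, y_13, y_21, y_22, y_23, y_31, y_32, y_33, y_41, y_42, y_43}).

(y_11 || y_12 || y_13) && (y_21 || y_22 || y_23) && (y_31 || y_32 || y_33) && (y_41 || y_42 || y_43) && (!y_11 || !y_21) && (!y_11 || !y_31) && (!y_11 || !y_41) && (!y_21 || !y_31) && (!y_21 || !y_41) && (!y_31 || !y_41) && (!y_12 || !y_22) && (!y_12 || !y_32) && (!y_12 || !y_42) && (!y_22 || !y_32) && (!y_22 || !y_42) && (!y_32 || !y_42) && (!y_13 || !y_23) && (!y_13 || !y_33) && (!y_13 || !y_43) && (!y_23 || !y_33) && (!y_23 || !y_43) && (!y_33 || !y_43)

Try y_11 = false.
Try y_12 = true.
From the singleton clause (!y_22), y_22 = false.
From the singleton clause (!y_32), y_32 = false.
From the singleton clause (!y_42), y_42 = false.
Try y_21 = true.
From the singleton clause (!y_31), y_31 = false.
From the singleton clause (y_33), y_33 = true.
From the singleton clause (!y_41), y_41 = false.
From the singleton clause (y_43), y_43 = true.
That conflicts with the unit clause (!y_43).
So y_21 must be the other value — set y_21 = false.
From the singleton clause (y_23), y_23 = true.
From the singleton clause (!y_13), y_13 = false.
From the singleton clause (!y_33), y_33 = false.
From the singleton clause (y_31), y_31 = true.
From the singleton clause (!y_41), y_41 = false.
From the singleton clause (y_43), y_43 = true.
That conflicts with the unit clause (!y_43).
Both values of y_21 lead to a conflict.
So y_12 must be the other value — set y_12 = false.
From the singleton clause (y_13), y_13 = true.
From the singleton clause (!y_23), y_23 = false.
From the singleton clause (!y_33), y_33 = false.
From the singleton clause (!y_43), y_43 = false.
Try y_21 = true.
From the singleton clause (!y_31), y_31 = false.
From the singleton clause (y_32), y_32 = true.
From the singleton clause (!y_41), y_41 = false.
From the singleton clause (y_42), y_42 = true.
That conflicts with the unit clause (!y_42).
So y_21 must be the other value — set y_21 = false.
From the singleton clause (y_22), y_22 = true.
From the singleton clause (!y_32), y_32 = false.
From the singleton clause (y_31), y_31 = true.
From the singleton clause (!y_41), y_41 = false.
From the singleton clause (y_42), y_42 = true.
That conflicts with the unit clause (!y_42).
Both values of y_21 lead to a conflict.
Both values of y_12 lead to a conflict.
So y_11 must be the other value — set y_11 = true.
From the singleton clause (!y_21), y_21 = false.
From the singleton clause (!y_31), y_31 = false.
From the singleton clause (!y_41), y_41 = false.
Try y_22 = true.
From the singleton clause (!y_12), y_12 = false.
From the singleton clause (!y_32), y_32 = false.
From the singleton clause (y_33), y_33 = true.
From the singleton clause (!y_42), y_42 = false.
From the singleton clause (y_43), y_43 = true.
That conflicts with the unit clause (!y_43).
So y_22 must be the other value — set y_22 = false.
From the singleton clause (y_23), y_23 = true.
From the singleton clause (!y_13), y_13 = false.
From the singleton clause (!y_33), y_33 = false.
From the singleton clause (y_32), y_32 = true.
From the singleton clause (!y_12), y_12 = false.
From the singleton clause (!y_42), y_42 = false.
From the singleton clause (y_43), y_43 = true.
That conflicts with the unit clause (!y_43).
Both values of y_22 lead to a conflict.
Both values of y_11 lead to a conflict.
No assignment satisfies every clause.

Unsatisfiable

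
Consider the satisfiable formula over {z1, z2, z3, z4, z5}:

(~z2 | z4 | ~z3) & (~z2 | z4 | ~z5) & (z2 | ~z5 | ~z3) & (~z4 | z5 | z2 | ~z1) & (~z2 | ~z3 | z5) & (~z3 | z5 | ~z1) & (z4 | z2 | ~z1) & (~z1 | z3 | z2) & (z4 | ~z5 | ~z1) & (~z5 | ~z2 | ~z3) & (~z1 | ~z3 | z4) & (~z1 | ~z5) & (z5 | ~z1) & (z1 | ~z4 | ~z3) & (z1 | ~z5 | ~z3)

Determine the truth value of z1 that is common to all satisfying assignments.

Suppose z1 = 1.
(~z5) alone gives z5 = 0.
That conflicts with the unit clause (z5).
So every satisfying assignment has z1 = False.

False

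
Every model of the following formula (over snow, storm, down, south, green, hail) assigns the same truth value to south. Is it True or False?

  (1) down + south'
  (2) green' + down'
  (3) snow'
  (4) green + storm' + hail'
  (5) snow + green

False

Suppose south = 1.
The clause (down) is unit, so down = 1.
The clause (green') is unit, so green = 0.
The clause (snow') is unit, so snow = 0.
But (snow) is also a unit clause — contradiction.
So every satisfying assignment has south = False.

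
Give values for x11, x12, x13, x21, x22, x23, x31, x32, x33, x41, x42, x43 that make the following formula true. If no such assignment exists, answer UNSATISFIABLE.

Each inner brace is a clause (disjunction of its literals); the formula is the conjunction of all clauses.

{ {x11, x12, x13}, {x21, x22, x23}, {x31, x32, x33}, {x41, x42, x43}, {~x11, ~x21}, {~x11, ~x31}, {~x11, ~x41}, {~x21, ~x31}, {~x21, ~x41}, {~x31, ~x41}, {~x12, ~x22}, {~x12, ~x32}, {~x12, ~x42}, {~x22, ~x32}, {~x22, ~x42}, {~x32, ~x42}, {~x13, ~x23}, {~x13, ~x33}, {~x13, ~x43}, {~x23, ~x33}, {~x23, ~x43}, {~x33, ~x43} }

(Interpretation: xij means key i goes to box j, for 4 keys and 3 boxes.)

Suppose x11 = 0.
Suppose x12 = 1.
Unit clause (~x22) forces x22 = 0.
Unit clause (~x32) forces x32 = 0.
Unit clause (~x42) forces x42 = 0.
Suppose x21 = 1.
Unit clause (~x31) forces x31 = 0.
Unit clause (x33) forces x33 = 1.
Unit clause (~x41) forces x41 = 0.
Unit clause (x43) forces x43 = 1.
But (~x43) is also a unit clause — contradiction.
Backtrack on x21: now try x21 = 0.
Unit clause (x23) forces x23 = 1.
Unit clause (~x13) forces x13 = 0.
Unit clause (~x33) forces x33 = 0.
Unit clause (x31) forces x31 = 1.
Unit clause (~x41) forces x41 = 0.
Unit clause (x43) forces x43 = 1.
But (~x43) is also a unit clause — contradiction.
Neither x21 = 1 nor x21 = 0 works.
Backtrack on x12: now try x12 = 0.
Unit clause (x13) forces x13 = 1.
Unit clause (~x23) forces x23 = 0.
Unit clause (~x33) forces x33 = 0.
Unit clause (~x43) forces x43 = 0.
Suppose x21 = 1.
Unit clause (~x31) forces x31 = 0.
Unit clause (x32) forces x32 = 1.
Unit clause (~x41) forces x41 = 0.
Unit clause (x42) forces x42 = 1.
But (~x42) is also a unit clause — contradiction.
Backtrack on x21: now try x21 = 0.
Unit clause (x22) forces x22 = 1.
Unit clause (~x32) forces x32 = 0.
Unit clause (x31) forces x31 = 1.
Unit clause (~x41) forces x41 = 0.
Unit clause (x42) forces x42 = 1.
But (~x42) is also a unit clause — contradiction.
Neither x21 = 1 nor x21 = 0 works.
Neither x12 = 1 nor x12 = 0 works.
Backtrack on x11: now try x11 = 1.
Unit clause (~x21) forces x21 = 0.
Unit clause (~x31) forces x31 = 0.
Unit clause (~x41) forces x41 = 0.
Suppose x22 = 1.
Unit clause (~x12) forces x12 = 0.
Unit clause (~x32) forces x32 = 0.
Unit clause (x33) forces x33 = 1.
Unit clause (~x42) forces x42 = 0.
Unit clause (x43) forces x43 = 1.
But (~x43) is also a unit clause — contradiction.
Backtrack on x22: now try x22 = 0.
Unit clause (x23) forces x23 = 1.
Unit clause (~x13) forces x13 = 0.
Unit clause (~x33) forces x33 = 0.
Unit clause (x32) forces x32 = 1.
Unit clause (~x12) forces x12 = 0.
Unit clause (~x42) forces x42 = 0.
Unit clause (x43) forces x43 = 1.
But (~x43) is also a unit clause — contradiction.
Neither x22 = 1 nor x22 = 0 works.
Neither x11 = 1 nor x11 = 0 works.

UNSATISFIABLE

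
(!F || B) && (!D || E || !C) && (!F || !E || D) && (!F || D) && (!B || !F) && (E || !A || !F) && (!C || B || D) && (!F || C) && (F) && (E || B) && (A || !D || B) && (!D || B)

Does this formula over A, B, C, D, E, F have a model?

The clause (F) is unit, so F = true.
The clause (B) is unit, so B = true.
Now (!B) is unsatisfied and unit — conflict.
No assignment satisfies every clause.

No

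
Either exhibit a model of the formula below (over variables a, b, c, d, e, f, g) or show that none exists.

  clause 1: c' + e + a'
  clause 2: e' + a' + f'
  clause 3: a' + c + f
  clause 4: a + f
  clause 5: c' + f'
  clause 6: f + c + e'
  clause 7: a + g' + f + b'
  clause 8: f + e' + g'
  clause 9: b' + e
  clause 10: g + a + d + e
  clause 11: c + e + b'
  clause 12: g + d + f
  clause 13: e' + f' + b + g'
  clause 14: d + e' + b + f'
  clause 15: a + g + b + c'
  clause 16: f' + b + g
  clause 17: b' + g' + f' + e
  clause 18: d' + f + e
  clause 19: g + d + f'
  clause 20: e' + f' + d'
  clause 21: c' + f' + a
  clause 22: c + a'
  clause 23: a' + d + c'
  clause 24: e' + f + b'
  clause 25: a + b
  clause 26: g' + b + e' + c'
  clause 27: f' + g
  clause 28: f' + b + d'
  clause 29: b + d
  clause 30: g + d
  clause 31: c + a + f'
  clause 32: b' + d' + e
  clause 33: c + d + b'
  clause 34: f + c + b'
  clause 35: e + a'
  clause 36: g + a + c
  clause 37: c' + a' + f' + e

a: 1,  b: 0,  c: 1,  d: 1,  e: 1,  f: 0,  g: 0

Suppose a = 1.
(c) alone gives c = 1.
(e) alone gives e = 1.
(f') alone gives f = 0.
(g') alone gives g = 0.
(d) alone gives d = 1.
(b') alone gives b = 0.
All clauses are satisfied.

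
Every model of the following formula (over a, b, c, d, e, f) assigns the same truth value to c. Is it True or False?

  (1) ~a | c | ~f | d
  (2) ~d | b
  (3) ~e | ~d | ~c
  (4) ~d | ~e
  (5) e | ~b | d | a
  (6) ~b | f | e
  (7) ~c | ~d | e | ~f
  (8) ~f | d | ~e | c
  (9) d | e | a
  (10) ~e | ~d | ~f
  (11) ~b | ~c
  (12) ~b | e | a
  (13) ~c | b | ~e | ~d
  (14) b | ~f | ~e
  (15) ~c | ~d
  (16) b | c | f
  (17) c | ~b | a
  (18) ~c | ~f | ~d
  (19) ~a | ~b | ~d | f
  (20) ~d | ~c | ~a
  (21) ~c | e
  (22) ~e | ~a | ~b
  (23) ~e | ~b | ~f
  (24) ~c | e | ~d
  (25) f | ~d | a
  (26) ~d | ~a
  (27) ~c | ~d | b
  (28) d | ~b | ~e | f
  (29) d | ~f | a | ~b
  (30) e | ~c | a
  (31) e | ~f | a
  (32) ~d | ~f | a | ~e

Suppose c = 0.
Branch on d: set d = 0.
Branch on a: set a = 0.
(e) alone gives e = 1.
(~f) alone gives f = 0.
(b) alone gives b = 1.
That conflicts with the unit clause (~b).
So a must be the other value — set a = 1.
(~f) alone gives f = 0.
(b) alone gives b = 1.
(e) alone gives e = 1.
That conflicts with the unit clause (~e).
Either choice for a ends in contradiction.
So d must be the other value — set d = 1.
(b) alone gives b = 1.
(~e) alone gives e = 0.
(f) alone gives f = 1.
(a) alone gives a = 1.
That conflicts with the unit clause (~a).
Either choice for d ends in contradiction.
So every satisfying assignment has c = True.

True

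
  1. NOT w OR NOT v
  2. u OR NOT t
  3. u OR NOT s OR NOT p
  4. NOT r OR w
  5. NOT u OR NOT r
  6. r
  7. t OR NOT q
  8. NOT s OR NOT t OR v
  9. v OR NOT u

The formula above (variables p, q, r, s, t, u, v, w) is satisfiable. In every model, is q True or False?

Suppose q = true.
Unit clause (r) forces r = true.
Unit clause (w) forces w = true.
Unit clause (NOT v) forces v = false.
Unit clause (NOT u) forces u = false.
Unit clause (NOT t) forces t = false.
But (t) is also a unit clause — contradiction.
So every satisfying assignment has q = False.

False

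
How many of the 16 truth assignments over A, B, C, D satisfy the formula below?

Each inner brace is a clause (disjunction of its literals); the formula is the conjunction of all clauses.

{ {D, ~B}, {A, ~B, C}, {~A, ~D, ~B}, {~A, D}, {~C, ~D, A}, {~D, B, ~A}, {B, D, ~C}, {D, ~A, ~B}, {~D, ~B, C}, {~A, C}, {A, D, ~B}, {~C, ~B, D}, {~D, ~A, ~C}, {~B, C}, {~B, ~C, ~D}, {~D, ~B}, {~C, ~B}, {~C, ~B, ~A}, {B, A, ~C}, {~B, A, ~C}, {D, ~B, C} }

There are 2^4 = 16 truth assignments over (A, B, C, D).
Check each against the 21 clauses (columns in the order A, B, C, D):
  F F F F  ✓ satisfies all
  F F F T  ✓ satisfies all
  F F T F  ✗ fails (B | D | ~C)
  F F T T  ✗ fails (~C | ~D | A)
  F T F F  ✗ fails (D | ~B)
  F T F T  ✗ fails (A | ~B | C)
  F T T F  ✗ fails (D | ~B)
  F T T T  ✗ fails (~C | ~D | A)
  T F F F  ✗ fails (~A | D)
  T F F T  ✗ fails (~D | B | ~A)
  T F T F  ✗ fails (~A | D)
  T F T T  ✗ fails (~D | B | ~A)
  T T F F  ✗ fails (D | ~B)
  T T F T  ✗ fails (~A | ~D | ~B)
  T T T F  ✗ fails (D | ~B)
  T T T T  ✗ fails (~A | ~D | ~B)
2 of the 16 rows are models.

2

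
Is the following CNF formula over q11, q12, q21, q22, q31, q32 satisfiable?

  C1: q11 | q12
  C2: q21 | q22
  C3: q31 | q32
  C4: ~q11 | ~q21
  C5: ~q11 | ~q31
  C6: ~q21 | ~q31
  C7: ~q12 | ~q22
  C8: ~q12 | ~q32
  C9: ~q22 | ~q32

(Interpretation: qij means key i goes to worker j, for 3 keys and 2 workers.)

Unsatisfiable

Suppose q11 = 1.
(~q21) alone gives q21 = 0.
(q22) alone gives q22 = 1.
(~q31) alone gives q31 = 0.
(q32) alone gives q32 = 1.
Now (~q32) is unsatisfied and unit — conflict.
Undo q11 and try q11 = 0.
(q12) alone gives q12 = 1.
(~q22) alone gives q22 = 0.
(q21) alone gives q21 = 1.
(~q31) alone gives q31 = 0.
(q32) alone gives q32 = 1.
Now (~q32) is unsatisfied and unit — conflict.
Both values of q11 lead to a conflict.
No assignment satisfies every clause.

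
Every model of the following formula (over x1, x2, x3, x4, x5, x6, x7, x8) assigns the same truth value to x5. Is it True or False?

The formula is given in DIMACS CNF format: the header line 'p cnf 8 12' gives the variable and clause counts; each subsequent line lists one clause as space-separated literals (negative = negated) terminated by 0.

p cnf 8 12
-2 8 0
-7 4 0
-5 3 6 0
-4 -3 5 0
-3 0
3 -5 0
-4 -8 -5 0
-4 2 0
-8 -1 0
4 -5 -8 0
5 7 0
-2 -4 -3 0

Suppose x5 = True.
(¬x3) alone gives x3 = False.
Now (x3) is unsatisfied and unit — conflict.
So every satisfying assignment has x5 = False.

False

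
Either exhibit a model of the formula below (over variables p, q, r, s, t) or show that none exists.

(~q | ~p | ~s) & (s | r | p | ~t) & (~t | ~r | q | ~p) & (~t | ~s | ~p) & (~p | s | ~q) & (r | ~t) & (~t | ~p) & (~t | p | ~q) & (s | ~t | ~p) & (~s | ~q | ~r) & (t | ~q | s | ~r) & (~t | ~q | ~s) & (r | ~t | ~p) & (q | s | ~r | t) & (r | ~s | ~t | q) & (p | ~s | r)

p=0, q=0, r=0, s=0, t=0

Branch on r: set r = 0.
Unit clause (~t) forces t = 0.
Branch on p: set p = 0.
Unit clause (~s) forces s = 0.
All clauses hold; q can take either value.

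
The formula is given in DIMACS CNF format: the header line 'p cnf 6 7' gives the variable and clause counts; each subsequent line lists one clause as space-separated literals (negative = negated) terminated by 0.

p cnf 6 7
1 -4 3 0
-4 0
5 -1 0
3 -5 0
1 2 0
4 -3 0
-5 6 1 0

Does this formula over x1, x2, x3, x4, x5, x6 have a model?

(¬x4) alone gives x4 = False.
(¬x3) alone gives x3 = False.
(¬x5) alone gives x5 = False.
(¬x1) alone gives x1 = False.
(x2) alone gives x2 = True.
Every clause is now satisfied; x6 is unconstrained.
A satisfying assignment: x1 ↦ False,  x2 ↦ True,  x3 ↦ False,  x4 ↦ False,  x5 ↦ False,  x6 ↦ False.

Yes, satisfiable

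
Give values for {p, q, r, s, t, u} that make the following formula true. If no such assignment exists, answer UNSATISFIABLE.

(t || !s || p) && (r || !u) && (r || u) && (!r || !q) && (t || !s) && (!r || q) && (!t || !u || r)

UNSATISFIABLE

Case r = true:
(!q) alone gives q = false.
Now (q) is unsatisfied and unit — conflict.
So r must be the other value — set r = false.
(!u) alone gives u = false.
Now (u) is unsatisfied and unit — conflict.
Neither r = true nor r = false works.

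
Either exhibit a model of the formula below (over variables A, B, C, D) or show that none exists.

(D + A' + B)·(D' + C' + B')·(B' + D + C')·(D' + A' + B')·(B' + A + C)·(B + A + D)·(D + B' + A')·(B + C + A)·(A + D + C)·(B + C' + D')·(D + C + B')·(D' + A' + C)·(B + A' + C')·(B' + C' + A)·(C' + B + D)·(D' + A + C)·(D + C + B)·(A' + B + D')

Case D = 1:
Case C = 0:
From the singleton clause (A'), A = 0.
But (A) is also a unit clause — contradiction.
Backtrack on C: now try C = 1.
From the singleton clause (B'), B = 0.
But (B) is also a unit clause — contradiction.
Neither C = 1 nor C = 0 works.
Backtrack on D: now try D = 0.
Case A = 0:
From the singleton clause (B), B = 1.
From the singleton clause (C'), C = 0.
But (C) is also a unit clause — contradiction.
Backtrack on A: now try A = 1.
From the singleton clause (B), B = 1.
But (B') is also a unit clause — contradiction.
Neither A = 1 nor A = 0 works.
Neither D = 1 nor D = 0 works.

UNSATISFIABLE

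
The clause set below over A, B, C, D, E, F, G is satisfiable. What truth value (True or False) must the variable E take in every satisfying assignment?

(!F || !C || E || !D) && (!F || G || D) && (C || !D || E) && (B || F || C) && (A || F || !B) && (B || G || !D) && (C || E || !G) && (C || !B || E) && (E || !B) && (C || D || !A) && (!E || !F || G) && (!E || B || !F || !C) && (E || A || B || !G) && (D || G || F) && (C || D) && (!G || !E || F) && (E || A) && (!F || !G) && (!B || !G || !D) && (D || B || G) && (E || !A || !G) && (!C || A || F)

Suppose E = false.
The clause (!B) is unit, so B = false.
The clause (A) is unit, so A = true.
The clause (!G) is unit, so G = false.
The clause (!D) is unit, so D = false.
Now (D) is unsatisfied and unit — conflict.
So every satisfying assignment has E = True.

True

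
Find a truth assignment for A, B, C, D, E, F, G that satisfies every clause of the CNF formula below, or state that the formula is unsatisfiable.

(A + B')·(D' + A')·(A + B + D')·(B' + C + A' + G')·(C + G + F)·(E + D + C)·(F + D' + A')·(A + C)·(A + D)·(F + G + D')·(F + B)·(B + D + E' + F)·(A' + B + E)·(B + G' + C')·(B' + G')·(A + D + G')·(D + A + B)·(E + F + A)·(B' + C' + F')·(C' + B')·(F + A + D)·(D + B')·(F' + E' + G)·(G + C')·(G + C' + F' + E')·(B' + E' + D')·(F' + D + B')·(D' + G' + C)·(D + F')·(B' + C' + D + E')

Case A = 1:
From the singleton clause (D'), D = 0.
From the singleton clause (B'), B = 0.
From the singleton clause (F), F = 1.
But (F') is also a unit clause — contradiction.
So A must be the other value — set A = 0.
From the singleton clause (B'), B = 0.
From the singleton clause (D'), D = 0.
But (D) is also a unit clause — contradiction.
Either choice for A ends in contradiction.

UNSATISFIABLE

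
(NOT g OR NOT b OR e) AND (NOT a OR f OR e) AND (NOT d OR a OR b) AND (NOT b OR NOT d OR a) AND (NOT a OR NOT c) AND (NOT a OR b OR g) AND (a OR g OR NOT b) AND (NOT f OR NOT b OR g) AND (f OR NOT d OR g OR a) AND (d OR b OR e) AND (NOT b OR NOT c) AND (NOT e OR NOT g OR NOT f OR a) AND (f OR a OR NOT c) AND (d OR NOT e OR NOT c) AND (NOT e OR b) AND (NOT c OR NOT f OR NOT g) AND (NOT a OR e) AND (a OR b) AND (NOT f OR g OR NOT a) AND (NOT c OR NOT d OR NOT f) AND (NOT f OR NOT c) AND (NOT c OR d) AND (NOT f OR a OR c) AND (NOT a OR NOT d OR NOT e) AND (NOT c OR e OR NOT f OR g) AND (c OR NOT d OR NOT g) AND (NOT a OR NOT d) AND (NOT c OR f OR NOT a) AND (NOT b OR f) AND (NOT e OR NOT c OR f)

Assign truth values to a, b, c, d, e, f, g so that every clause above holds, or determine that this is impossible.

Case a = true:
From the singleton clause (NOT c), c = false.
From the singleton clause (e), e = true.
From the singleton clause (b), b = true.
From the singleton clause (NOT d), d = false.
From the singleton clause (f), f = true.
From the singleton clause (g), g = true.
All clauses are satisfied.

a ↦ true; b ↦ true; c ↦ false; d ↦ false; e ↦ true; f ↦ true; g ↦ true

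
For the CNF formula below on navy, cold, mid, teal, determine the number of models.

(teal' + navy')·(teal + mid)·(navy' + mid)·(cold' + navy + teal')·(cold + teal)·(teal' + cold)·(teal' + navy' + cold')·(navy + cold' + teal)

There are 2^4 = 16 truth assignments over (navy, cold, mid, teal).
Split on teal. With teal = 1, the clauses containing teal are satisfied and teal' drops from the rest; 0 of the 2^3 = 8 assignments to the other variables satisfy what remains.
With teal = 0, by the same count on the reduced clause set, 1 assignment works.
Total: 0 + 1 = 1.

1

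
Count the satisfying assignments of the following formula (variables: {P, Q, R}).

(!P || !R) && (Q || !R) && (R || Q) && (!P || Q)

3

There are 2^3 = 8 truth assignments over (P, Q, R).
Check each against the 4 clauses (columns in the order P, Q, R):
  F F F  ✗ fails (R || Q)
  F F T  ✗ fails (Q || !R)
  F T F  ✓ satisfies all
  F T T  ✓ satisfies all
  T F F  ✗ fails (R || Q)
  T F T  ✗ fails (!P || !R)
  T T F  ✓ satisfies all
  T T T  ✗ fails (!P || !R)
3 of the 8 rows are models.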